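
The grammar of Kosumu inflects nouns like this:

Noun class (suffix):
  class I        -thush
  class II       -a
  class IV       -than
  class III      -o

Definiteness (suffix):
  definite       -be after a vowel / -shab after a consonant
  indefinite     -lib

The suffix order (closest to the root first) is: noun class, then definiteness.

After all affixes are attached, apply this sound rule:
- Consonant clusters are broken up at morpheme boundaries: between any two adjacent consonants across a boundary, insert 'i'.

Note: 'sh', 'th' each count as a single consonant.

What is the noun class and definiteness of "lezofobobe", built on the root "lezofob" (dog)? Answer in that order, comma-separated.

Segment: lezofob-o-be.
noun class: -o → class III.
definiteness: -be/shab → definite.

class III, definite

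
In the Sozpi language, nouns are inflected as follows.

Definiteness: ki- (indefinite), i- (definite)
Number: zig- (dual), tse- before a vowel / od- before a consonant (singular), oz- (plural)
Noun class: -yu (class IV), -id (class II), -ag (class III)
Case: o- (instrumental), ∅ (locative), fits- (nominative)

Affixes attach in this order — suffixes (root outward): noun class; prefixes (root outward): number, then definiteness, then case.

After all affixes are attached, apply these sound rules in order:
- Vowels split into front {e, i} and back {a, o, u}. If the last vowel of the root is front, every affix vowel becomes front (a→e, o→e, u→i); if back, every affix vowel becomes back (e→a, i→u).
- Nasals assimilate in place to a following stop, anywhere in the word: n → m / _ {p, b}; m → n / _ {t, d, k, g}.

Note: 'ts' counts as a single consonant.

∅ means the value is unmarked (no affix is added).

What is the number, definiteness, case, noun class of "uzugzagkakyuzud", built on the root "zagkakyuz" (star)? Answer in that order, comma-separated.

Segment: i-zig-zagkakyuz-id.
number: zig- → dual.
definiteness: i- → definite.
case: ∅ → locative.
noun class: -id → class II.

dual, definite, locative, class II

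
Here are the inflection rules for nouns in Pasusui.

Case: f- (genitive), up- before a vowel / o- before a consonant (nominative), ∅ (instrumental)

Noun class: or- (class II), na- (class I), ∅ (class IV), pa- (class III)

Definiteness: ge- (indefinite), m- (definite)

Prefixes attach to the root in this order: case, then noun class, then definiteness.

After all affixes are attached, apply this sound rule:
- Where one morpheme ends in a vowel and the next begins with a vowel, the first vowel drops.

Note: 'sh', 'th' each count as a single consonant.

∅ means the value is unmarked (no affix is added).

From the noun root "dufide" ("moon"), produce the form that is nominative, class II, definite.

morodufide

Attach case nominative o- (before consonant 'd') → odufide.
Attach noun class class II or- → orodufide.
Attach definiteness definite m- → morodufide.
Vowel deletion: no change.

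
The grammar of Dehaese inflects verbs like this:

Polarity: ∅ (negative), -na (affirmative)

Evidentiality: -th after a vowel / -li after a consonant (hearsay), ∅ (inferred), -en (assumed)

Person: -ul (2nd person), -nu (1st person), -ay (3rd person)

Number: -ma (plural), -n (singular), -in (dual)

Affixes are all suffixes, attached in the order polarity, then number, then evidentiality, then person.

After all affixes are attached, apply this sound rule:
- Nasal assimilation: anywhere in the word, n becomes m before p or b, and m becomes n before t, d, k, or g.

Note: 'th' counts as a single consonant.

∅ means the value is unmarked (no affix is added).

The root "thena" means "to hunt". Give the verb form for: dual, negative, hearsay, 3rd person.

thenainliay

polarity = negative: zero marking, form stays thena.
Attach number dual -in → thenain.
Attach evidentiality hearsay -li (after consonant 'n') → thenainli.
Attach person 3rd person -ay → thenainliay.
Nasal assimilation: no change.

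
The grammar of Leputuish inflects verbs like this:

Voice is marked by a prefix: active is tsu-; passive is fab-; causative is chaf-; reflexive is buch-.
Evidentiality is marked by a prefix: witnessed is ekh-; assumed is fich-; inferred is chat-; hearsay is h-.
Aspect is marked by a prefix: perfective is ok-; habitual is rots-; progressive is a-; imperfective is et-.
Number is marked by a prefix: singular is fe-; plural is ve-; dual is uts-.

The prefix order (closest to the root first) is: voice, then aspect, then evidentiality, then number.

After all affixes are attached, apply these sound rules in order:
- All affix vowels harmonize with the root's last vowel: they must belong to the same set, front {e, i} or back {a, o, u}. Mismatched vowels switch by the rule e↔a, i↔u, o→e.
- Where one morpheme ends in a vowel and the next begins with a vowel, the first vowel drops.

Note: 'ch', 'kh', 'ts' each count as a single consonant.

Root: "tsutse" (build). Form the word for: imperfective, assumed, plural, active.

vefichettsitsutse

Attach voice active tsu- → tsutsutse.
Attach aspect imperfective et- → ettsutsutse.
Attach evidentiality assumed fich- → fichettsutsutse.
Attach number plural ve- → vefichettsutsutse.
Apply vowel harmony: vefichettsutsutse → vefichettsitsutse.
Vowel deletion: no change.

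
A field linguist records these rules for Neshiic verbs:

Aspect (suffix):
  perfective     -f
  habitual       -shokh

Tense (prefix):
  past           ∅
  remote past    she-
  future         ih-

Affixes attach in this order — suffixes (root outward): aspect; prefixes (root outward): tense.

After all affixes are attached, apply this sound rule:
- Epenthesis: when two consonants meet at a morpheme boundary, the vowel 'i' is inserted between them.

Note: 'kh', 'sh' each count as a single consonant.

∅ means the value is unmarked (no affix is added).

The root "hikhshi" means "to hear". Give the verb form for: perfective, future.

Attach tense future ih- → ihhikhshi.
Attach aspect perfective -f → ihhikhshif.
Apply epenthesis: ihhikhshif → ihihikhshif.

ihihikhshif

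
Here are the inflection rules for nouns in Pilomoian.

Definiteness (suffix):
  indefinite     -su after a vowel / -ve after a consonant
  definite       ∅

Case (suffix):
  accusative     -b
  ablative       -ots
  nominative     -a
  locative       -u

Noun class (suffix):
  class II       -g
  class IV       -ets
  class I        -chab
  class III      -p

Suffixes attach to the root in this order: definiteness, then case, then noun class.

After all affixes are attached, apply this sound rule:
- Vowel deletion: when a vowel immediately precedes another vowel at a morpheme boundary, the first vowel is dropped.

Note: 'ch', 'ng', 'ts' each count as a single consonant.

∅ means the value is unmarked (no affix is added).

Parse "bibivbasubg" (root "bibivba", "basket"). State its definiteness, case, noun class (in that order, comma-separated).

Segment: bibivba-su-b-g.
definiteness: -su/ve → indefinite.
case: -b → accusative.
noun class: -g → class II.

indefinite, accusative, class II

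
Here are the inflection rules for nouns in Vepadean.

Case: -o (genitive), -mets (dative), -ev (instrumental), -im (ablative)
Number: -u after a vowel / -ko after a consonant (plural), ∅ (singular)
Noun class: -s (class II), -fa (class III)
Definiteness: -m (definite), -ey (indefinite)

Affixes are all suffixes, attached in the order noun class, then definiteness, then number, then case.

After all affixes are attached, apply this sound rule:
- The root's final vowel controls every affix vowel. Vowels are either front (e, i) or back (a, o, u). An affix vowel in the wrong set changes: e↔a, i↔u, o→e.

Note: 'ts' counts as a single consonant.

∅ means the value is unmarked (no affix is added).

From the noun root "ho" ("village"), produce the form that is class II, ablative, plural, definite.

Attach noun class class II -s → hos.
Attach definiteness definite -m → hosm.
Attach number plural -ko (after consonant 'm') → hosmko.
Attach case ablative -im → hosmkoim.
Apply vowel harmony: hosmkoim → hosmkoum.

hosmkoum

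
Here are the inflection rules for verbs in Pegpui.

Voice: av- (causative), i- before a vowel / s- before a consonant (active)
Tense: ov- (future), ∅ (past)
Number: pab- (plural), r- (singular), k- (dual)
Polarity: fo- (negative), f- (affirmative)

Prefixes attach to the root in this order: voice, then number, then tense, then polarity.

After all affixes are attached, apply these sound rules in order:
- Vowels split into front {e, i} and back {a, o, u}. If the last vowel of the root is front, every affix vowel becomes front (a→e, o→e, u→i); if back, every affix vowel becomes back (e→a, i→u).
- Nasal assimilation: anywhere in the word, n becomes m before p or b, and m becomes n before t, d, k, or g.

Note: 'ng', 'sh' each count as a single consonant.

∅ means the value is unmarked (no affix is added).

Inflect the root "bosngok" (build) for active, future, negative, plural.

foovpabsbosngok

Attach voice active s- (before consonant 'b') → sbosngok.
Attach number plural pab- → pabsbosngok.
Attach tense future ov- → ovpabsbosngok.
Attach polarity negative fo- → foovpabsbosngok.
Vowel harmony: no change.
Nasal assimilation: no change.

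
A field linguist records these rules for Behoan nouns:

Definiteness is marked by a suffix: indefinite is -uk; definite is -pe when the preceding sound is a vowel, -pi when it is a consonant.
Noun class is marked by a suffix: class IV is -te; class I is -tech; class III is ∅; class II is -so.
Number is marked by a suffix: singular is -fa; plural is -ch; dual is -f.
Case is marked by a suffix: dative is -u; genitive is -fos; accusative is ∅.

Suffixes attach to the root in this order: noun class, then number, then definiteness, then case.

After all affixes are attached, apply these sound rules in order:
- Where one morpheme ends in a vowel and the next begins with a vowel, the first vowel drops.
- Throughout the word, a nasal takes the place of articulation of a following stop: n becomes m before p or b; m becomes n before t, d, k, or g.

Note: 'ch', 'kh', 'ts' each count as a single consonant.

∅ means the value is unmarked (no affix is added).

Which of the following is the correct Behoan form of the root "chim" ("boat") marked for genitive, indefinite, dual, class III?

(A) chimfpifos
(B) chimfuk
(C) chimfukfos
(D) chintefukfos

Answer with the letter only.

noun class = class III: zero marking, form stays chim.
Attach number dual -f → chimf.
Attach definiteness indefinite -uk → chimfuk.
Attach case genitive -fos → chimfukfos.
Vowel deletion: no change.
Nasal assimilation: no change.
So the correct form is chimfukfos, option (C).
(A) chimfpifos is wrong: it uses definite instead of indefinite for definiteness.
(B) chimfuk is wrong: it uses accusative instead of genitive for case.
(D) chintefukfos is wrong: it uses class IV instead of class III for noun class.

C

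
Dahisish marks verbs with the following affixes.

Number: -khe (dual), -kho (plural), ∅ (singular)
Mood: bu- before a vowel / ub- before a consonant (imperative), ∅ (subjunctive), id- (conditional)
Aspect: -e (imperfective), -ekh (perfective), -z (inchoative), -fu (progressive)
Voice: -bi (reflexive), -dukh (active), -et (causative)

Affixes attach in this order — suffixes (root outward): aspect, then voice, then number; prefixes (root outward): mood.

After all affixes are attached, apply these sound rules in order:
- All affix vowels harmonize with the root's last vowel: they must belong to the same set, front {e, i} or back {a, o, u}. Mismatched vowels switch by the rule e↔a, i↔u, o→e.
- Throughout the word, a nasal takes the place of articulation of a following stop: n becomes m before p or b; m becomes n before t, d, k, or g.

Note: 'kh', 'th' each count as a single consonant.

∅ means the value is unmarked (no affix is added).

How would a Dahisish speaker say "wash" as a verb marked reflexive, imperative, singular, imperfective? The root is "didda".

Attach aspect imperfective -e → diddae.
Attach voice reflexive -bi → diddaebi.
Attach mood imperative ub- (before consonant 'd') → ubdiddaebi.
number = singular: zero marking, form stays ubdiddaebi.
Apply vowel harmony: ubdiddaebi → ubdiddaabu.
Nasal assimilation: no change.

ubdiddaabu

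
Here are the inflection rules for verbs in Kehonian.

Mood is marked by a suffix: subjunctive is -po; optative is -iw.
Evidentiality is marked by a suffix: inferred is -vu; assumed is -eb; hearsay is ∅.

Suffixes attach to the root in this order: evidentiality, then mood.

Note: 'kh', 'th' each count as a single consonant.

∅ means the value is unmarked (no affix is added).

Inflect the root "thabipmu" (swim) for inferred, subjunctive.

Attach evidentiality inferred -vu → thabipmuvu.
Attach mood subjunctive -po → thabipmuvupo.

thabipmuvupo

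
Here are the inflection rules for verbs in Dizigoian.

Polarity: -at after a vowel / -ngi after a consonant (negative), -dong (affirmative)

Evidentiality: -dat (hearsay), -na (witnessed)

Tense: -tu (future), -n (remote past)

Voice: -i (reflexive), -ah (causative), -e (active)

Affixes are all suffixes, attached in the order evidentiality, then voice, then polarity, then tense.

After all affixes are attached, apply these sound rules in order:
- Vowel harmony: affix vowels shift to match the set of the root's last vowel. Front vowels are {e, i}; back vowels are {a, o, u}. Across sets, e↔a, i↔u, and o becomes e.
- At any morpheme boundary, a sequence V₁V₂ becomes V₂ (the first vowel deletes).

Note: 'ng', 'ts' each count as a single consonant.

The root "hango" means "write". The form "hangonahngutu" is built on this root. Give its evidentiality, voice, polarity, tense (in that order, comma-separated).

Segment: hango-na-ah-ngi-tu.
evidentiality: -na → witnessed.
voice: -ah → causative.
polarity: -at/ngi → negative.
tense: -tu → future.

witnessed, causative, negative, future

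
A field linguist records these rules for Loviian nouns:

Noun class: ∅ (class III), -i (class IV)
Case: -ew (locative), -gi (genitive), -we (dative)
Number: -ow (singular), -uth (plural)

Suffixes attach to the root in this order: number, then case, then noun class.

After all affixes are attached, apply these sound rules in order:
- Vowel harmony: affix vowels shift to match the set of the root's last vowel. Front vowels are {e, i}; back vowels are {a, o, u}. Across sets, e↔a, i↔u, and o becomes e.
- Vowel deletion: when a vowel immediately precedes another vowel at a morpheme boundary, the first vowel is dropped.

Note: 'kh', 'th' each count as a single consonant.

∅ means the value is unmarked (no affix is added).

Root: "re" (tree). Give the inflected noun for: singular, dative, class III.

Attach number singular -ow → reow.
Attach case dative -we → reowwe.
noun class = class III: zero marking, form stays reowwe.
Apply vowel harmony: reowwe → reewwe.
Apply vowel deletion: reewwe → rewwe.

rewwe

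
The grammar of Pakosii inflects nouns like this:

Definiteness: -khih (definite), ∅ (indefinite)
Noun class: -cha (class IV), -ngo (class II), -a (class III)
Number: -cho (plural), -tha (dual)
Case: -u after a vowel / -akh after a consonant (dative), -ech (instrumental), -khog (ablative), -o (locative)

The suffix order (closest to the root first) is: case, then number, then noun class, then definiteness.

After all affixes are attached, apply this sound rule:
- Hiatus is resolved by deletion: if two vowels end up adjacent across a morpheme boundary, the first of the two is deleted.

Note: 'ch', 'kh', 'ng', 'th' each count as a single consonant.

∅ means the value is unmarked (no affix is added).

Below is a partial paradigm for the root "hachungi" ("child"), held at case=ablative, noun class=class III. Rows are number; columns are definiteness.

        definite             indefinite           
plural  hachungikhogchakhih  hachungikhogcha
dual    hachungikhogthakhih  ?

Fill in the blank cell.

hachungikhogtha

Attach case ablative -khog → hachungikhog.
Attach number dual -tha → hachungikhogtha.
Attach noun class class III -a → hachungikhogthaa.
definiteness = indefinite: zero marking, form stays hachungikhogthaa.
Apply vowel deletion: hachungikhogthaa → hachungikhogtha.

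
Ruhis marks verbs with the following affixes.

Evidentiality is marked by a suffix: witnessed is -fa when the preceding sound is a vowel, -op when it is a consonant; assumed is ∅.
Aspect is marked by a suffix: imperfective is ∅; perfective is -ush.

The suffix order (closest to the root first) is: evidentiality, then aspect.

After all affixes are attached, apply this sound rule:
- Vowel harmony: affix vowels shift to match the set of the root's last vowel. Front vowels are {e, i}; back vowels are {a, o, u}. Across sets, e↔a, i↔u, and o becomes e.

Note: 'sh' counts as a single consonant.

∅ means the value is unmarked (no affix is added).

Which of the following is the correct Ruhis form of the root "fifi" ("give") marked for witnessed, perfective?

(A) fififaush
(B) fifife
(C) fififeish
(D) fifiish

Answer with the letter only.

Attach evidentiality witnessed -fa (after vowel 'i') → fififa.
Attach aspect perfective -ush → fififaush.
Apply vowel harmony: fififaush → fififeish.
So the correct form is fififeish, option (C).
(A) fififaush is wrong: it fails to apply the sound rule(s).
(D) fifiish is wrong: it uses assumed instead of witnessed for evidentiality.
(B) fifife is wrong: it uses imperfective instead of perfective for aspect.

C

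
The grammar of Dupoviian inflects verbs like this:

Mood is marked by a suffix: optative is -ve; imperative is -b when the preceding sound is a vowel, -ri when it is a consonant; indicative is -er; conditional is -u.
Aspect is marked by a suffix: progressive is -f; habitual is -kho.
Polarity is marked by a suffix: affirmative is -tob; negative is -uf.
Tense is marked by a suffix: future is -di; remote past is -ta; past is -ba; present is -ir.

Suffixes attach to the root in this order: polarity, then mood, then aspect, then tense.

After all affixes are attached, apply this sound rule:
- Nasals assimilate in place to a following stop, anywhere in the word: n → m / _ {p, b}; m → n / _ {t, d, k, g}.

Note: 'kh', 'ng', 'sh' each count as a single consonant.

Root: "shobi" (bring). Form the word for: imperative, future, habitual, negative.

Attach polarity negative -uf → shobiuf.
Attach mood imperative -ri (after consonant 'f') → shobiufri.
Attach aspect habitual -kho → shobiufrikho.
Attach tense future -di → shobiufrikhodi.
Nasal assimilation: no change.

shobiufrikhodi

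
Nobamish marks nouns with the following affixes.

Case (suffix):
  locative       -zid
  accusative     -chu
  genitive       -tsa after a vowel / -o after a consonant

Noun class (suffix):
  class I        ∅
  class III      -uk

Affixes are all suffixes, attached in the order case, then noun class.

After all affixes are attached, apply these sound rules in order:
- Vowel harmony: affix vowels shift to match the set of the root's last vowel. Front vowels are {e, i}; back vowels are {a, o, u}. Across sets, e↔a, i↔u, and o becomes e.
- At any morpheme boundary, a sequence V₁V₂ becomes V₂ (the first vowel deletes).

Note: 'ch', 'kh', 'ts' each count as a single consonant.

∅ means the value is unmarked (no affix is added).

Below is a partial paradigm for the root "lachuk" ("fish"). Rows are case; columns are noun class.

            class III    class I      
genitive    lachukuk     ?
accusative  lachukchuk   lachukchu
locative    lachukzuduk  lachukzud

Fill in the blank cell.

Attach case genitive -o (after consonant 'k') → lachuko.
noun class = class I: zero marking, form stays lachuko.
Vowel harmony: no change.
Vowel deletion: no change.

lachuko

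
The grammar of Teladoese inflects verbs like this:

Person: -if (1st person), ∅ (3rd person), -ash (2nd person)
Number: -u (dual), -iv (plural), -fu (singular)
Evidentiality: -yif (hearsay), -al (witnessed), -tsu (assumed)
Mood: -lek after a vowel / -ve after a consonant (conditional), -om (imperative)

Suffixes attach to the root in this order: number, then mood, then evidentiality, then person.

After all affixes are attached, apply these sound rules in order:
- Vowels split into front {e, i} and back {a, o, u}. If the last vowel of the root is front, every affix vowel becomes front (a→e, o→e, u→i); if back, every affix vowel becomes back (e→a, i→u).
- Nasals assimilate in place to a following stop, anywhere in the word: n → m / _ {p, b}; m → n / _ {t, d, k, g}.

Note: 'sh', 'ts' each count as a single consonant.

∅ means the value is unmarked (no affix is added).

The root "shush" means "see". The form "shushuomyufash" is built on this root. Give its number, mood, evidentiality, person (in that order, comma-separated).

dual, imperative, hearsay, 2nd person

Segment: shush-u-om-yif-ash.
number: -u → dual.
mood: -om → imperative.
evidentiality: -yif → hearsay.
person: -ash → 2nd person.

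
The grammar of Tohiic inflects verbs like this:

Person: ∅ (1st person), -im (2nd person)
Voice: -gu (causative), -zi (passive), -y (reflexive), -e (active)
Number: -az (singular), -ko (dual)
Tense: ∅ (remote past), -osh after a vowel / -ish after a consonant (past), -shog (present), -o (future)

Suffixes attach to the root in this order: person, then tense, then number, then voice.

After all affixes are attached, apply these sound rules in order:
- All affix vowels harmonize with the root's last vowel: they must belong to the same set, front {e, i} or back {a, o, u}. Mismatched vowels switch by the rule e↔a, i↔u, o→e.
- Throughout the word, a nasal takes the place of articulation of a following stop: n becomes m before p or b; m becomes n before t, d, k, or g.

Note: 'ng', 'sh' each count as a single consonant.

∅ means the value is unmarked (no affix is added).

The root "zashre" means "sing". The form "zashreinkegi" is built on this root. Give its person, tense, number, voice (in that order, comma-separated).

Segment: zashre-im-ko-gu.
person: -im → 2nd person.
tense: ∅ → remote past.
number: -ko → dual.
voice: -gu → causative.

2nd person, remote past, dual, causative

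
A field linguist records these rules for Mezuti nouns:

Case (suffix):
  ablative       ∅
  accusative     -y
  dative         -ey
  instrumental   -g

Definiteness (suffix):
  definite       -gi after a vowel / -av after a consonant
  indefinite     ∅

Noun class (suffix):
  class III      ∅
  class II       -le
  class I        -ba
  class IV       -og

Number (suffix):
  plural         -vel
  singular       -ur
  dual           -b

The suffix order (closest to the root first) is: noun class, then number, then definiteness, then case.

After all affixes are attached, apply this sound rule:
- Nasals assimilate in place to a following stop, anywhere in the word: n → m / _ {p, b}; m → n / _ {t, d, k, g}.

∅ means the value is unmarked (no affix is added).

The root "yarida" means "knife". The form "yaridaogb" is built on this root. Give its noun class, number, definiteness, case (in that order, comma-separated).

Segment: yarida-og-b.
noun class: -og → class IV.
number: -b → dual.
definiteness: ∅ → indefinite.
case: ∅ → ablative.

class IV, dual, indefinite, ablative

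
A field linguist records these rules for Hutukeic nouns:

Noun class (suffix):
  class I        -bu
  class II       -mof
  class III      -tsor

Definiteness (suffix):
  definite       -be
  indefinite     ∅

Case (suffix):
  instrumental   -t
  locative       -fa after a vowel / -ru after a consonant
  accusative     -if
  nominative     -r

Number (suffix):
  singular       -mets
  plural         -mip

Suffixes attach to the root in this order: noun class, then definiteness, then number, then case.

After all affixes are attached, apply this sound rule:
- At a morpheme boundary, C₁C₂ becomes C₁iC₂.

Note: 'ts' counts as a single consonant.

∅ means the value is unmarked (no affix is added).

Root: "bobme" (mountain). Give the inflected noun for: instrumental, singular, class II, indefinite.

bobmemofimetsit

Attach noun class class II -mof → bobmemof.
definiteness = indefinite: zero marking, form stays bobmemof.
Attach number singular -mets → bobmemofmets.
Attach case instrumental -t → bobmemofmetst.
Apply epenthesis: bobmemofmetst → bobmemofimetsit.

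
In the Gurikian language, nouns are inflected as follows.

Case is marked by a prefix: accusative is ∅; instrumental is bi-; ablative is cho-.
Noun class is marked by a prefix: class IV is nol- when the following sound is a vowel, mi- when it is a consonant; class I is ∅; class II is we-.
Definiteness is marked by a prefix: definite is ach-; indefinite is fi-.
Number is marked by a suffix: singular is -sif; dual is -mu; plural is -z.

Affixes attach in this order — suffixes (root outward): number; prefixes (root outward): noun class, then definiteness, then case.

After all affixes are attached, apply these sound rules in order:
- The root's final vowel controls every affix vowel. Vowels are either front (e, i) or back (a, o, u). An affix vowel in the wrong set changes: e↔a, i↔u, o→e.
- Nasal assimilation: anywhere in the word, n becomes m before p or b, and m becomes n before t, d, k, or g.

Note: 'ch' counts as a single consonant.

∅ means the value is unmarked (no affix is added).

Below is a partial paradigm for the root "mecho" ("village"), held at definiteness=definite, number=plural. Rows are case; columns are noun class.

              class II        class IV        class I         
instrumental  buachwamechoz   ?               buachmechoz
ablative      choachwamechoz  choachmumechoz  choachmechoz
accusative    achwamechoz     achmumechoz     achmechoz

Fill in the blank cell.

Attach noun class class IV mi- (before consonant 'm') → mimecho.
Attach definiteness definite ach- → achmimecho.
Attach number plural -z → achmimechoz.
Attach case instrumental bi- → biachmimechoz.
Apply vowel harmony: biachmimechoz → buachmumechoz.
Nasal assimilation: no change.

buachmumechoz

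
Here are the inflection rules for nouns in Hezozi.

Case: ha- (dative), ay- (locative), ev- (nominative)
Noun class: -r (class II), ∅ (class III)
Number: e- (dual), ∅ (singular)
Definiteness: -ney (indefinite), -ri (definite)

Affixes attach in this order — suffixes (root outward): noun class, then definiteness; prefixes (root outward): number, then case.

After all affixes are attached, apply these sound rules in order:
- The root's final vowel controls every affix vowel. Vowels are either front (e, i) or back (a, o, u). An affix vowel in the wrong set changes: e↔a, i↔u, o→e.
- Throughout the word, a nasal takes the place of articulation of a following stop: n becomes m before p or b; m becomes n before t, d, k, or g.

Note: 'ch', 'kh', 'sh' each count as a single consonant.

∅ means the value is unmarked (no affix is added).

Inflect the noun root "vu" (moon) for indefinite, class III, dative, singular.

havunay

noun class = class III: zero marking, form stays vu.
number = singular: zero marking, form stays vu.
Attach definiteness indefinite -ney → vuney.
Attach case dative ha- → havuney.
Apply vowel harmony: havuney → havunay.
Nasal assimilation: no change.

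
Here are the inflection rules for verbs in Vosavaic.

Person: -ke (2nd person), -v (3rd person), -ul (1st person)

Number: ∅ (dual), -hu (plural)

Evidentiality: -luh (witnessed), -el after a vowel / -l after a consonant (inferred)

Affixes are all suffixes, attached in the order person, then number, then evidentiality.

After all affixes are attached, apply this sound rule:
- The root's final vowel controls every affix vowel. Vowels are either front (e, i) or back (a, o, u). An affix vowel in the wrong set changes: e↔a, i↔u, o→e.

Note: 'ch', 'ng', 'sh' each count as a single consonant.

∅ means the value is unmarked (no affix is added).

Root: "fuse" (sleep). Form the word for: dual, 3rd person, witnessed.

fusevlih

Attach person 3rd person -v → fusev.
number = dual: zero marking, form stays fusev.
Attach evidentiality witnessed -luh → fusevluh.
Apply vowel harmony: fusevluh → fusevlih.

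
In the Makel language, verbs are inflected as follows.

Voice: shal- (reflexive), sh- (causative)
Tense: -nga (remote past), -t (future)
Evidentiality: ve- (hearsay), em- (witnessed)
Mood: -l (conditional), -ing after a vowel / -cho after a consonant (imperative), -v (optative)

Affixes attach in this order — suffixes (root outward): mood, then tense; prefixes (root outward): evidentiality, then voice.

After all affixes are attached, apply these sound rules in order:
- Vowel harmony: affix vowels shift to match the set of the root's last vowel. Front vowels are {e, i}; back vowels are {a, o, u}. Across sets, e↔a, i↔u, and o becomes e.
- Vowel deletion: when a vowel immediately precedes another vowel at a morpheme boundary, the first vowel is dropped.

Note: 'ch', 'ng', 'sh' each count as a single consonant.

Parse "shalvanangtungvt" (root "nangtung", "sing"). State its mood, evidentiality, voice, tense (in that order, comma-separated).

optative, hearsay, reflexive, future

Segment: shal-ve-nangtung-v-t.
mood: -v → optative.
evidentiality: ve- → hearsay.
voice: shal- → reflexive.
tense: -t → future.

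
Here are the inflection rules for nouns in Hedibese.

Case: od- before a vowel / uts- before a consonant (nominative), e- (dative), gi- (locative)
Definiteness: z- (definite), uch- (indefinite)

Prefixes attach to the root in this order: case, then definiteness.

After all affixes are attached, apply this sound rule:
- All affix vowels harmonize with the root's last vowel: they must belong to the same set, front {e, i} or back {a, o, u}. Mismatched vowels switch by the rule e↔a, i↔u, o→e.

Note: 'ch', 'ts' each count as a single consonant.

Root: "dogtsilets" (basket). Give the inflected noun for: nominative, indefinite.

ichitsdogtsilets

Attach case nominative uts- (before consonant 'd') → utsdogtsilets.
Attach definiteness indefinite uch- → uchutsdogtsilets.
Apply vowel harmony: uchutsdogtsilets → ichitsdogtsilets.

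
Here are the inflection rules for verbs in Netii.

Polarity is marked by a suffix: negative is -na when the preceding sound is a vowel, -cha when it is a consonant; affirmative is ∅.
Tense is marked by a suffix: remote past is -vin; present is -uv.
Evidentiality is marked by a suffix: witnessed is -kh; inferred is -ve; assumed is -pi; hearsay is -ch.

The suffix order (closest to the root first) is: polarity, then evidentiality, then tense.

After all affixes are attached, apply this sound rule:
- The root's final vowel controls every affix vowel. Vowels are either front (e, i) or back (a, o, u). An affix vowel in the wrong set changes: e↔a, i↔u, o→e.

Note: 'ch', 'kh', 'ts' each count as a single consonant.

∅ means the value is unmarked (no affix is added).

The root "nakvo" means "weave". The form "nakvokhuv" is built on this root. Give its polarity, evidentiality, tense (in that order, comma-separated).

Segment: nakvo-kh-uv.
polarity: ∅ → affirmative.
evidentiality: -kh → witnessed.
tense: -uv → present.

affirmative, witnessed, present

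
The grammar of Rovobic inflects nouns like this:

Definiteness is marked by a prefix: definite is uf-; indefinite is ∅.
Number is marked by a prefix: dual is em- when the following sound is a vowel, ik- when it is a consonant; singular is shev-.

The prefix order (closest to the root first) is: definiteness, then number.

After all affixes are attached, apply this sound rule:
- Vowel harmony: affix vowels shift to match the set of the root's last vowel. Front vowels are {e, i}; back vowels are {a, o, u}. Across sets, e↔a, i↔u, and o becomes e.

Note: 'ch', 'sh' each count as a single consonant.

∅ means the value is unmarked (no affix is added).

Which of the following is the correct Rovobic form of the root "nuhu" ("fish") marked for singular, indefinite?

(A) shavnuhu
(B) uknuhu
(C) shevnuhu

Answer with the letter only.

A

definiteness = indefinite: zero marking, form stays nuhu.
Attach number singular shev- → shevnuhu.
Apply vowel harmony: shevnuhu → shavnuhu.
So the correct form is shavnuhu, option (A).
(B) uknuhu is wrong: it uses dual instead of singular for number.
(C) shevnuhu is wrong: it fails to apply the sound rule(s).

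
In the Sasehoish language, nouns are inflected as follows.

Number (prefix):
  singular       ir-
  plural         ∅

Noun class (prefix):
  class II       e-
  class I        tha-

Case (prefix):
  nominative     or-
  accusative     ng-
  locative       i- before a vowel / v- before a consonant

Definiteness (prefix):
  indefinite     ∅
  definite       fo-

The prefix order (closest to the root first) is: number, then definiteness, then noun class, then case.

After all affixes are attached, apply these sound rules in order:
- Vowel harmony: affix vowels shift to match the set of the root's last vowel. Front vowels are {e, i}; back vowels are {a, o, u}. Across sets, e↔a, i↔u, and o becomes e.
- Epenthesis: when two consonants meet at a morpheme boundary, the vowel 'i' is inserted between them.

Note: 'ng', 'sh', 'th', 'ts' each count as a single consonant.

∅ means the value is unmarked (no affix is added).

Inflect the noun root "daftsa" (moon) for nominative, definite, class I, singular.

orithafouridaftsa

Attach number singular ir- → irdaftsa.
Attach definiteness definite fo- → foirdaftsa.
Attach noun class class I tha- → thafoirdaftsa.
Attach case nominative or- → orthafoirdaftsa.
Apply vowel harmony: orthafoirdaftsa → orthafourdaftsa.
Apply epenthesis: orthafourdaftsa → orithafouridaftsa.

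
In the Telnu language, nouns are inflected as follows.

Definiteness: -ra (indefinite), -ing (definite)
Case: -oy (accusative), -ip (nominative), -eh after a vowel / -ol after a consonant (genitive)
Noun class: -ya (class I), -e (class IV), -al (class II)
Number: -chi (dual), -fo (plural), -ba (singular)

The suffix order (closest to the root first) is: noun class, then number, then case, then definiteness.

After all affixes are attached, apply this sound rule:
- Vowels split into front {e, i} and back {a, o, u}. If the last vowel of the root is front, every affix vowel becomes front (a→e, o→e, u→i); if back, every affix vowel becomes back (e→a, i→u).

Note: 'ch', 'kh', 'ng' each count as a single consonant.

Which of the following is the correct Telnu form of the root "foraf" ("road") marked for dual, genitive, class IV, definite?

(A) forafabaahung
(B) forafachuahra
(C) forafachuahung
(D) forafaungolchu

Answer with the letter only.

Attach noun class class IV -e → forafe.
Attach number dual -chi → forafechi.
Attach case genitive -eh (after vowel 'i') → forafechieh.
Attach definiteness definite -ing → forafechiehing.
Apply vowel harmony: forafechiehing → forafachuahung.
So the correct form is forafachuahung, option (C).
(B) forafachuahra is wrong: it uses indefinite instead of definite for definiteness.
(A) forafabaahung is wrong: it uses singular instead of dual for number.
(D) forafaungolchu is wrong: it has the affixes in the wrong order.

C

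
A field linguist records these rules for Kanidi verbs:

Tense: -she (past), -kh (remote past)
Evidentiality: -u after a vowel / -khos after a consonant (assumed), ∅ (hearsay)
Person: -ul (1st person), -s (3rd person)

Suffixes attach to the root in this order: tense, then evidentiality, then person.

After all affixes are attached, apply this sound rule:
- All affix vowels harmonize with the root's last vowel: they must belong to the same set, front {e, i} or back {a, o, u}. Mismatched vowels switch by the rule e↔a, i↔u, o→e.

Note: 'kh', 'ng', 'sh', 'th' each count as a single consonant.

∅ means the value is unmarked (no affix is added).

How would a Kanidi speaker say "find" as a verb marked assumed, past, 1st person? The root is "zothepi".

Attach tense past -she → zothepishe.
Attach evidentiality assumed -u (after vowel 'e') → zothepisheu.
Attach person 1st person -ul → zothepisheuul.
Apply vowel harmony: zothepisheuul → zothepisheiil.

zothepisheiil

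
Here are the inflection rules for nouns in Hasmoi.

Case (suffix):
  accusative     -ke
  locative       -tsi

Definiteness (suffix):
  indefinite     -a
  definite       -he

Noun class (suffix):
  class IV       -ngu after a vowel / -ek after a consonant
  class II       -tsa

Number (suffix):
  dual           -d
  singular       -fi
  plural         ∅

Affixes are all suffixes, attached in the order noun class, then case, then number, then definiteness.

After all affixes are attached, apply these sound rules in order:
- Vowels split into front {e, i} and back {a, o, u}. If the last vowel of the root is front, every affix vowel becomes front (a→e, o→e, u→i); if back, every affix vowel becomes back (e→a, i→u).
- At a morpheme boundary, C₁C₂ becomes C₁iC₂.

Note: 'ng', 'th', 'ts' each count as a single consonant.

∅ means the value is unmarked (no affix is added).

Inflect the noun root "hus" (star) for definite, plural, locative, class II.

husitsatsuha

Attach noun class class II -tsa → hustsa.
Attach case locative -tsi → hustsatsi.
number = plural: zero marking, form stays hustsatsi.
Attach definiteness definite -he → hustsatsihe.
Apply vowel harmony: hustsatsihe → hustsatsuha.
Apply epenthesis: hustsatsuha → husitsatsuha.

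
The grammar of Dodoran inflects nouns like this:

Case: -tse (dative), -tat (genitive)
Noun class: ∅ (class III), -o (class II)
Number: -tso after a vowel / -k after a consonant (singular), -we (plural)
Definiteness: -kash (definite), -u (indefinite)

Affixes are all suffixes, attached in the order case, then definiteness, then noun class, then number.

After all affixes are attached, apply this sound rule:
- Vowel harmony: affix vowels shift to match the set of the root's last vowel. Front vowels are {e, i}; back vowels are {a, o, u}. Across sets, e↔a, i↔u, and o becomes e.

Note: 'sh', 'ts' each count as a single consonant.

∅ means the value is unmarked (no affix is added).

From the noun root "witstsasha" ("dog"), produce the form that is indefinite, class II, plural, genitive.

Attach case genitive -tat → witstsashatat.
Attach definiteness indefinite -u → witstsashatatu.
Attach noun class class II -o → witstsashatatuo.
Attach number plural -we → witstsashatatuowe.
Apply vowel harmony: witstsashatatuowe → witstsashatatuowa.

witstsashatatuowa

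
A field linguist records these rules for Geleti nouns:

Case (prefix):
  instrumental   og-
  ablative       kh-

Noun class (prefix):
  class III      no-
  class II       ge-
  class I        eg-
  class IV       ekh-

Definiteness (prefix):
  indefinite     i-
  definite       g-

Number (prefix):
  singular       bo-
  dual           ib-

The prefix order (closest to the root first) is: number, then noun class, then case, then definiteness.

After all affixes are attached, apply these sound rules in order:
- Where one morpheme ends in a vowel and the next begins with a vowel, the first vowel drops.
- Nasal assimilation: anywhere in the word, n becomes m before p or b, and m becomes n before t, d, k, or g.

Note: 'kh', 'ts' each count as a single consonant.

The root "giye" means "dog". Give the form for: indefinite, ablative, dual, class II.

Attach number dual ib- → ibgiye.
Attach noun class class II ge- → geibgiye.
Attach case ablative kh- → khgeibgiye.
Attach definiteness indefinite i- → ikhgeibgiye.
Apply vowel deletion: ikhgeibgiye → ikhgibgiye.
Nasal assimilation: no change.

ikhgibgiye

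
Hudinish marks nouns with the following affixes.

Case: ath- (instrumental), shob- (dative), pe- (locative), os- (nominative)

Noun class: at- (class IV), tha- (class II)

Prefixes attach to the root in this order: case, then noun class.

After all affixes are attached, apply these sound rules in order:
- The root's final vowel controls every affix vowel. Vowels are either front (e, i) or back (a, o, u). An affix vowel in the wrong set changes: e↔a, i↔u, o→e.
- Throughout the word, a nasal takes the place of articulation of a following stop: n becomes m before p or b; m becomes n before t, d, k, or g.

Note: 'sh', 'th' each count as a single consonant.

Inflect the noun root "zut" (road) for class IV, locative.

Attach case locative pe- → pezut.
Attach noun class class IV at- → atpezut.
Apply vowel harmony: atpezut → atpazut.
Nasal assimilation: no change.

atpazut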